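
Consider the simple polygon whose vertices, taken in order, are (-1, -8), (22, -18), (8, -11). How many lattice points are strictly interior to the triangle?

6

The shoelace formula gives twice the area as |((-1)·(-18) − 22·(-8)) + (22·(-11) − 8·(-18)) + (8·(-8) − (-1)·(-11))| = 21, so the area is 21/2.
The number of boundary lattice points is Σ gcd(|Δx|,|Δy|) = gcd(23,10) + gcd(14,7) + gcd(9,3) = 1+7+3 = 11.
By Pick's theorem A = I + B/2 − 1, so I = 21/2 − 11/2 + 1 = 6.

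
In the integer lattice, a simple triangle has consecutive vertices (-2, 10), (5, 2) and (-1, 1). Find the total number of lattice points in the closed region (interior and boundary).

Using the shoelace formula, 2A = |[(-2)·2 − 5·10] + [5·1 − (-1)·2] + [(-1)·10 − (-2)·1]| = 55, so the area is 55/2.
Summing gcd(|Δx|,|Δy|) over the edges gives the boundary count: gcd(7,8) + gcd(6,1) + gcd(1,9) = 1+1+1 = 3.
Pick's theorem gives I = A − B/2 + 1 = 55/2 − 3/2 + 1 = 27, so the closed region contains I + B = 27 + 3 = 30 lattice points.

30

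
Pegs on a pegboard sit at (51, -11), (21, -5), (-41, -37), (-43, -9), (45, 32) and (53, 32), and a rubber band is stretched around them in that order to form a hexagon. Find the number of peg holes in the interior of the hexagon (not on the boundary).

2826

Using the shoelace formula, 2A = |(51·(-5) − 21·(-11)) + (21·(-37) − (-41)·(-5)) + ((-41)·(-9) − (-43)·(-37)) + ((-43)·32 − 45·(-9)) + (45·32 − 53·32) + (53·(-11) − 51·32)| = 5670, so the area is 2835.
Summing gcd(|Δx|,|Δy|) over the edges gives the boundary count: gcd(30,6) + gcd(62,32) + gcd(2,28) + gcd(88,41) + gcd(8,0) + gcd(2,43) = 6+2+2+1+8+1 = 20.
By Pick's theorem A = I + B/2 − 1, so I = 2835 − 20/2 + 1 = 2826.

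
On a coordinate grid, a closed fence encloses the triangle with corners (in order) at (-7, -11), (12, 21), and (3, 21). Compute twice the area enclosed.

By the shoelace formula, twice the signed area is |((-7)·21 − 12·(-11)) + (12·21 − 3·21) + (3·(-11) − (-7)·21)| = 288, so the area is 144.

288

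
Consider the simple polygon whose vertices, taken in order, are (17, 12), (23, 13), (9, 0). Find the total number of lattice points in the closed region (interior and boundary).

The shoelace formula gives twice the area as |[17·13 − 23·12] + [23·0 − 9·13] + [9·12 − 17·0]| = 64, so the area is 32.
Summing gcd(|Δx|,|Δy|) over the edges gives the boundary count: gcd(6,1) + gcd(14,13) + gcd(8,12) = 1+1+4 = 6.
Pick's theorem gives I = A − B/2 + 1 = 32 − 6/2 + 1 = 30, so the closed region contains I + B = 30 + 6 = 36 lattice points.

36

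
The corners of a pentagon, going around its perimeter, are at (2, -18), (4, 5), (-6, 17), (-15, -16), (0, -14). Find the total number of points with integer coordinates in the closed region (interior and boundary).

390

Using the shoelace formula, 2A = |(2·5 − 4·(-18)) + (4·17 − (-6)·5) + ((-6)·(-16) − (-15)·17) + ((-15)·(-14) − 0·(-16)) + (0·(-18) − 2·(-14))| = 769, so the area is 384.5.
The number of boundary lattice points is Σ gcd(|Δx|,|Δy|) = gcd(2,23) + gcd(10,12) + gcd(9,33) + gcd(15,2) + gcd(2,4) = 1+2+3+1+2 = 9.
Pick's theorem gives I = A − B/2 + 1 = 384.5 − 9/2 + 1 = 381, so the closed region contains I + B = 381 + 9 = 390 lattice points.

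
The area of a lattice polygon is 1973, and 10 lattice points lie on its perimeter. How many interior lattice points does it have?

1969

Pick's theorem A = I + B/2 − 1 rearranges to I = A − B/2 + 1 = 1973 − 10/2 + 1 = 1969.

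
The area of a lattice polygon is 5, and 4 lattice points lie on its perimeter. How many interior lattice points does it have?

4

From Pick's theorem, I = A − B/2 + 1 = 5 − 4/2 + 1 = 4.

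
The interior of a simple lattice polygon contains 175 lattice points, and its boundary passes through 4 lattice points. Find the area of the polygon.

176

Pick's theorem states A = I + B/2 − 1, so A = 175 + 4/2 − 1 = 176.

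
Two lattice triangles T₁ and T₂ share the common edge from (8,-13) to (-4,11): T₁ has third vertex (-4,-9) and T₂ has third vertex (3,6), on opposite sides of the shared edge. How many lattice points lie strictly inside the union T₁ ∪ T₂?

162

The union is the simple quadrilateral with vertices (8,-13), (-4,-9), (-4,11), (3,6) in order.
The shoelace formula gives twice the area as |[8·(-9) − (-4)·(-13)] + [(-4)·11 − (-4)·(-9)] + [(-4)·6 − 3·11] + [3·(-13) − 8·6]| = 348, so the area is 174.
Along each edge there are gcd(|Δx|,|Δy|)+1 lattice points, so counting each shared vertex once the boundary has gcd(12,4) + gcd(0,20) + gcd(7,5) + gcd(5,19) = 4+20+1+1 = 26.
By Pick's theorem I = A − B/2 + 1 = 174 − 26/2 + 1 = 162.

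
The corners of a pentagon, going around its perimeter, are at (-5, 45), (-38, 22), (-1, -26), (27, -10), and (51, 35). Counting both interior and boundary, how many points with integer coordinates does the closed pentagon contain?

The shoelace formula gives twice the area as |[(-5)·22 − (-38)·45] + [(-38)·(-26) − (-1)·22] + [(-1)·(-10) − 27·(-26)] + [27·35 − 51·(-10)] + [51·45 − (-5)·35]| = 7247, so the area is 3623.5.
Along each edge there are gcd(|Δx|,|Δy|)+1 lattice points, so counting each shared vertex once the boundary has gcd(33,23) + gcd(37,48) + gcd(28,16) + gcd(24,45) + gcd(56,10) = 1+1+4+3+2 = 11.
Pick's theorem gives I = A − B/2 + 1 = 3623.5 − 11/2 + 1 = 3619, so the closed region contains I + B = 3619 + 11 = 3630 lattice points.

3630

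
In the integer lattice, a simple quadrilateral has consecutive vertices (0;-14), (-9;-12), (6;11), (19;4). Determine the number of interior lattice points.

301

By the shoelace formula, twice the signed area is |[0·(-12) − (-9)·(-14)] + [(-9)·11 − 6·(-12)] + [6·4 − 19·11] + [19·(-14) − 0·4]| = 604, so the area is 302.
Along each edge there are gcd(|Δx|,|Δy|)+1 lattice points, so counting each shared vertex once the boundary has gcd(9,2) + gcd(15,23) + gcd(13,7) + gcd(19,18) = 1+1+1+1 = 4.
Pick's theorem gives I = A − B/2 + 1 = 302 − 4/2 + 1 = 301.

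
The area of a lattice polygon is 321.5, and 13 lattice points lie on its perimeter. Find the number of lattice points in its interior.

Pick's theorem A = I + B/2 − 1 rearranges to I = A − B/2 + 1 = 321.5 − 13/2 + 1 = 316.

316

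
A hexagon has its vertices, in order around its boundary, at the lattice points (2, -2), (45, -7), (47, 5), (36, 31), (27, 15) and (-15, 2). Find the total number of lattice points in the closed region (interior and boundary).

962

Using the shoelace formula, 2A = |(2·(-7) − 45·(-2)) + (45·5 − 47·(-7)) + (47·31 − 36·5) + (36·15 − 27·31) + (27·2 − (-15)·15) + ((-15)·(-2) − 2·2)| = 1915, so the area is 1915/2.
The number of boundary lattice points is Σ gcd(|Δx|,|Δy|) = gcd(43,5) + gcd(2,12) + gcd(11,26) + gcd(9,16) + gcd(42,13) + gcd(17,4) = 1+2+1+1+1+1 = 7.
Pick's theorem gives I = A − B/2 + 1 = 1915/2 − 7/2 + 1 = 955, so the closed region contains I + B = 955 + 7 = 962 lattice points.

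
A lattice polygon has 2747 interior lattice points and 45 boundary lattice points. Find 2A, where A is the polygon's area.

5537

By Pick's theorem, A = I + B/2 − 1 = 2747 + 45/2 − 1 = 5537/2.
Hence 2A = 5537.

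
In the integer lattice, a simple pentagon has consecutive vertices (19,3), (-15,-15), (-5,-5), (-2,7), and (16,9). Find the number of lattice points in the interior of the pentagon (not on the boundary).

By the shoelace formula, twice the signed area is |(19·(-15) − (-15)·3) + ((-15)·(-5) − (-5)·(-15)) + ((-5)·7 − (-2)·(-5)) + ((-2)·9 − 16·7) + (16·3 − 19·9)| = 538, so the area is 269.
The number of boundary lattice points is Σ gcd(|Δx|,|Δy|) = gcd(34,18) + gcd(10,10) + gcd(3,12) + gcd(18,2) + gcd(3,6) = 2+10+3+2+3 = 20.
Pick's theorem gives I = A − B/2 + 1 = 269 − 20/2 + 1 = 260.

260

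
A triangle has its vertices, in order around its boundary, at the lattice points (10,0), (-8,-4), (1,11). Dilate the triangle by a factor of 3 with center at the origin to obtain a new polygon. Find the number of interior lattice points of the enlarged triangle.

By the shoelace formula, twice the signed area is |(10·(-4) − (-8)·0) + ((-8)·11 − 1·(-4)) + (1·0 − 10·11)| = 234, so the area is 117.
Summing gcd(|Δx|,|Δy|) over the edges gives the boundary count: gcd(18,4) + gcd(9,15) + gcd(9,11) = 2+3+1 = 6.
Scaling by 3 multiplies the area by 3² = 9 (so the new area is 1053) and multiplies the boundary lattice-point count by 3, giving 18.
By Pick's theorem, the interior count of the dilated polygon is 1053 − 18/2 + 1 = 1045.

1045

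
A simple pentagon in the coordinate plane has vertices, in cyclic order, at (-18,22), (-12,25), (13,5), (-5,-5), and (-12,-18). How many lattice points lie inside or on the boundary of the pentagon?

The shoelace formula gives twice the area as |((-18)·25 − (-12)·22) + ((-12)·5 − 13·25) + (13·(-5) − (-5)·5) + ((-5)·(-18) − (-12)·(-5)) + ((-12)·22 − (-18)·(-18))| = 1169, so the area is 1169/2.
The number of boundary lattice points is Σ gcd(|Δx|,|Δy|) = gcd(6,3) + gcd(25,20) + gcd(18,10) + gcd(7,13) + gcd(6,40) = 3+5+2+1+2 = 13.
Pick's theorem gives I = A − B/2 + 1 = 1169/2 − 13/2 + 1 = 579, so the closed region contains I + B = 579 + 13 = 592 lattice points.

592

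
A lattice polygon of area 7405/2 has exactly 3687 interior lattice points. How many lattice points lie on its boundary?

33

Pick's theorem gives A = I + B/2 − 1, so B = 2(A − I + 1) = 2(7405/2 − 3687 + 1) = 33.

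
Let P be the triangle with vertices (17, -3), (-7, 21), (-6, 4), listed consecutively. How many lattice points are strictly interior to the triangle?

The shoelace formula gives twice the area as |[17·21 − (-7)·(-3)] + [(-7)·4 − (-6)·21] + [(-6)·(-3) − 17·4]| = 384, so the area is 192.
The number of boundary lattice points is Σ gcd(|Δx|,|Δy|) = gcd(24,24) + gcd(1,17) + gcd(23,7) = 24+1+1 = 26.
Pick's theorem gives I = A − B/2 + 1 = 192 − 26/2 + 1 = 180.

180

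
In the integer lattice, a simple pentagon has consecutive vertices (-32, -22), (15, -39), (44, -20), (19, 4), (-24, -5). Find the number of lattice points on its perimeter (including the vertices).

5

The number of boundary lattice points is Σ gcd(|Δx|,|Δy|) = gcd(47,17) + gcd(29,19) + gcd(25,24) + gcd(43,9) + gcd(8,17) = 1+1+1+1+1 = 5.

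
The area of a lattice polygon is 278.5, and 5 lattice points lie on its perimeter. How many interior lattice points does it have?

From Pick's theorem, I = A − B/2 + 1 = 278.5 − 5/2 + 1 = 277.

277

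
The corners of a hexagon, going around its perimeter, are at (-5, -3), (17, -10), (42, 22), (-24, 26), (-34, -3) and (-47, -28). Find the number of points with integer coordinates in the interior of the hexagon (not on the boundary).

The shoelace formula gives twice the area as |((-5)·(-10) − 17·(-3)) + (17·22 − 42·(-10)) + (42·26 − (-24)·22) + ((-24)·(-3) − (-34)·26) + ((-34)·(-28) − (-47)·(-3)) + ((-47)·(-3) − (-5)·(-28))| = 4283, so the area is 4283/2.
Along each edge there are gcd(|Δx|,|Δy|)+1 lattice points, so counting each shared vertex once the boundary has gcd(22,7) + gcd(25,32) + gcd(66,4) + gcd(10,29) + gcd(13,25) + gcd(42,25) = 1+1+2+1+1+1 = 7.
Pick's theorem gives I = A − B/2 + 1 = 4283/2 − 7/2 + 1 = 2139.

2139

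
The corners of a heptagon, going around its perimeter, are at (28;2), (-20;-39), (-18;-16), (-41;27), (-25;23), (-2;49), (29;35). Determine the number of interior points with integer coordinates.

The shoelace formula gives twice the area as |[28·(-39) − (-20)·2] + [(-20)·(-16) − (-18)·(-39)] + [(-18)·27 − (-41)·(-16)] + [(-41)·23 − (-25)·27] + [(-25)·49 − (-2)·23] + [(-2)·35 − 29·49] + [29·2 − 28·35]| = 6436, so the area is 3218.
Along each edge there are gcd(|Δx|,|Δy|)+1 lattice points, so counting each shared vertex once the boundary has gcd(48,41) + gcd(2,23) + gcd(23,43) + gcd(16,4) + gcd(23,26) + gcd(31,14) + gcd(1,33) = 1+1+1+4+1+1+1 = 10.
By Pick's theorem A = I + B/2 − 1, so I = 3218 − 10/2 + 1 = 3214.

3214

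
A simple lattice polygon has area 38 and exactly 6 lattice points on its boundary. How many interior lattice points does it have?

From Pick's theorem, I = A − B/2 + 1 = 38 − 6/2 + 1 = 36.

36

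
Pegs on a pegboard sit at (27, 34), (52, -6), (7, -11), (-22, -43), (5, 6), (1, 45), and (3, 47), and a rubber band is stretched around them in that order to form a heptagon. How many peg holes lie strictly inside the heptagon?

Using the shoelace formula, 2A = |(27·(-6) − 52·34) + (52·(-11) − 7·(-6)) + (7·(-43) − (-22)·(-11)) + ((-22)·6 − 5·(-43)) + (5·45 − 1·6) + (1·47 − 3·45) + (3·34 − 27·47)| = 3956, so the area is 1978.
Summing gcd(|Δx|,|Δy|) over the edges gives the boundary count: gcd(25,40) + gcd(45,5) + gcd(29,32) + gcd(27,49) + gcd(4,39) + gcd(2,2) + gcd(24,13) = 5+5+1+1+1+2+1 = 16.
By Pick's theorem A = I + B/2 − 1, so I = 1978 − 16/2 + 1 = 1971.

1971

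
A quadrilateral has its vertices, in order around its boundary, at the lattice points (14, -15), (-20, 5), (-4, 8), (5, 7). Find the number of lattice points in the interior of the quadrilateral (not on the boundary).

Using the shoelace formula, 2A = |(14·5 − (-20)·(-15)) + ((-20)·8 − (-4)·5) + ((-4)·7 − 5·8) + (5·(-15) − 14·7)| = 611, so the area is 611/2.
The number of boundary lattice points is Σ gcd(|Δx|,|Δy|) = gcd(34,20) + gcd(16,3) + gcd(9,1) + gcd(9,22) = 2+1+1+1 = 5.
Pick's theorem gives I = A − B/2 + 1 = 611/2 − 5/2 + 1 = 304.

304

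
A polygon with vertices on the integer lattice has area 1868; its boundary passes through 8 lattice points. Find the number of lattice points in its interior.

1865

Pick's theorem A = I + B/2 − 1 rearranges to I = A − B/2 + 1 = 1868 − 8/2 + 1 = 1865.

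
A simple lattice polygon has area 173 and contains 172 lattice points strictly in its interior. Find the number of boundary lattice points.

Pick's theorem gives A = I + B/2 − 1, so B = 2(A − I + 1) = 2(173 − 172 + 1) = 4.

4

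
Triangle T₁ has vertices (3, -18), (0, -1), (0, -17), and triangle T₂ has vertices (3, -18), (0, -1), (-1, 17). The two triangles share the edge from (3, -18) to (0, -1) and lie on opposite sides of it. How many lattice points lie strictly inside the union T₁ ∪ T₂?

34

The union is the simple quadrilateral with vertices (3, -18), (0, -17), (0, -1), (-1, 17) in order.
The shoelace formula gives twice the area as |(3·(-17) − 0·(-18)) + (0·(-1) − 0·(-17)) + (0·17 − (-1)·(-1)) + ((-1)·(-18) − 3·17)| = 85, so the area is 85/2.
Along each edge there are gcd(|Δx|,|Δy|)+1 lattice points, so counting each shared vertex once the boundary has gcd(3,1) + gcd(0,16) + gcd(1,18) + gcd(4,35) = 1+16+1+1 = 19.
By Pick's theorem I = A − B/2 + 1 = 85/2 − 19/2 + 1 = 34.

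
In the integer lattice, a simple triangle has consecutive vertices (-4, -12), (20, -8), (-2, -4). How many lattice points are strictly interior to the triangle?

89

The shoelace formula gives twice the area as |[(-4)·(-8) − 20·(-12)] + [20·(-4) − (-2)·(-8)] + [(-2)·(-12) − (-4)·(-4)]| = 184, so the area is 92.
Summing gcd(|Δx|,|Δy|) over the edges gives the boundary count: gcd(24,4) + gcd(22,4) + gcd(2,8) = 4+2+2 = 8.
By Pick's theorem A = I + B/2 − 1, so I = 92 − 8/2 + 1 = 89.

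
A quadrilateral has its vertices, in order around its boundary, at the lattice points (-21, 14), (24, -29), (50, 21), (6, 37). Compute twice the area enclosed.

4812

By the shoelace formula, twice the signed area is |((-21)·(-29) − 24·14) + (24·21 − 50·(-29)) + (50·37 − 6·21) + (6·14 − (-21)·37)| = 4812, so the area is 2406.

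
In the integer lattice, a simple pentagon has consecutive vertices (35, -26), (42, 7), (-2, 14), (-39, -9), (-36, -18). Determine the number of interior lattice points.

2221

By the shoelace formula, twice the signed area is |(35·7 − 42·(-26)) + (42·14 − (-2)·7) + ((-2)·(-9) − (-39)·14) + ((-39)·(-18) − (-36)·(-9)) + ((-36)·(-26) − 35·(-18))| = 4447, so the area is 4447/2.
The number of boundary lattice points is Σ gcd(|Δx|,|Δy|) = gcd(7,33) + gcd(44,7) + gcd(37,23) + gcd(3,9) + gcd(71,8) = 1+1+1+3+1 = 7.
By Pick's theorem A = I + B/2 − 1, so I = 4447/2 − 7/2 + 1 = 2221.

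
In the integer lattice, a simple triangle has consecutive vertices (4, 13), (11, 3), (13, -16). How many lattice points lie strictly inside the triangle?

56

Using the shoelace formula, 2A = |(4·3 − 11·13) + (11·(-16) − 13·3) + (13·13 − 4·(-16))| = 113, so the area is 56.5.
Along each edge there are gcd(|Δx|,|Δy|)+1 lattice points, so counting each shared vertex once the boundary has gcd(7,10) + gcd(2,19) + gcd(9,29) = 1+1+1 = 3.
By Pick's theorem A = I + B/2 − 1, so I = 56.5 − 3/2 + 1 = 56.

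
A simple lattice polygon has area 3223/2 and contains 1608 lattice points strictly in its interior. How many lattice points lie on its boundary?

Pick's theorem gives A = I + B/2 − 1, so B = 2(A − I + 1) = 2(3223/2 − 1608 + 1) = 9.

9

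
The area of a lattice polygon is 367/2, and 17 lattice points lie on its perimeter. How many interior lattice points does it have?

From Pick's theorem, I = A − B/2 + 1 = 367/2 − 17/2 + 1 = 176.

176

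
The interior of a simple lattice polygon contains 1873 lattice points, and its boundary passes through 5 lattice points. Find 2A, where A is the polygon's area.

By Pick's theorem, A = I + B/2 − 1 = 1873 + 5/2 − 1 = 3749/2.
Hence 2A = 3749.

3749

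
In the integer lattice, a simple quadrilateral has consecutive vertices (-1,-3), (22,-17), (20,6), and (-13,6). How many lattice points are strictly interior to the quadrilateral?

381

By the shoelace formula, twice the signed area is |[(-1)·(-17) − 22·(-3)] + [22·6 − 20·(-17)] + [20·6 − (-13)·6] + [(-13)·(-3) − (-1)·6]| = 798, so the area is 399.
Summing gcd(|Δx|,|Δy|) over the edges gives the boundary count: gcd(23,14) + gcd(2,23) + gcd(33,0) + gcd(12,9) = 1+1+33+3 = 38.
Pick's theorem gives I = A − B/2 + 1 = 399 − 38/2 + 1 = 381.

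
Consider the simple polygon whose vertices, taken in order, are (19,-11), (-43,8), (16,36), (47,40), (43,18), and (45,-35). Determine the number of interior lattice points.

3031

Using the shoelace formula, 2A = |[19·8 − (-43)·(-11)] + [(-43)·36 − 16·8] + [16·40 − 47·36] + [47·18 − 43·40] + [43·(-35) − 45·18] + [45·(-11) − 19·(-35)]| = 6068, so the area is 3034.
Along each edge there are gcd(|Δx|,|Δy|)+1 lattice points, so counting each shared vertex once the boundary has gcd(62,19) + gcd(59,28) + gcd(31,4) + gcd(4,22) + gcd(2,53) + gcd(26,24) = 1+1+1+2+1+2 = 8.
Pick's theorem gives I = A − B/2 + 1 = 3034 − 8/2 + 1 = 3031.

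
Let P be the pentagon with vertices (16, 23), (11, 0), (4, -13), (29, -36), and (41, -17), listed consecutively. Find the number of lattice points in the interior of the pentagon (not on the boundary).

Using the shoelace formula, 2A = |(16·0 − 11·23) + (11·(-13) − 4·0) + (4·(-36) − 29·(-13)) + (29·(-17) − 41·(-36)) + (41·23 − 16·(-17))| = 2035, so the area is 1017.5.
Summing gcd(|Δx|,|Δy|) over the edges gives the boundary count: gcd(5,23) + gcd(7,13) + gcd(25,23) + gcd(12,19) + gcd(25,40) = 1+1+1+1+5 = 9.
By Pick's theorem A = I + B/2 − 1, so I = 1017.5 − 9/2 + 1 = 1014.

1014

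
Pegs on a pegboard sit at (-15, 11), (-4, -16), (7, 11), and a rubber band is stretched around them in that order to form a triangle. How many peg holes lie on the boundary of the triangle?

Summing gcd(|Δx|,|Δy|) over the edges gives the boundary count: gcd(11,27) + gcd(11,27) + gcd(22,0) = 1+1+22 = 24.

24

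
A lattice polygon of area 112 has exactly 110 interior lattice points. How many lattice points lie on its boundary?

6

Pick's theorem gives A = I + B/2 − 1, so B = 2(A − I + 1) = 2(112 − 110 + 1) = 6.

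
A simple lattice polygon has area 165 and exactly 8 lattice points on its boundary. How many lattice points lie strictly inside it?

162

Pick's theorem A = I + B/2 − 1 rearranges to I = A − B/2 + 1 = 165 − 8/2 + 1 = 162.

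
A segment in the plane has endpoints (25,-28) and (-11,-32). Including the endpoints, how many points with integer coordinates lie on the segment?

The number of lattice points on a segment between lattice points is gcd(|Δx|,|Δy|) + 1 = gcd(36,4) + 1 = 4 + 1 = 5.

5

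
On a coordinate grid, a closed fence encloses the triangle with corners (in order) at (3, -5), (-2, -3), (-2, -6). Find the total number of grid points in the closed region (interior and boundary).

11

The shoelace formula gives twice the area as |(3·(-3) − (-2)·(-5)) + ((-2)·(-6) − (-2)·(-3)) + ((-2)·(-5) − 3·(-6))| = 15, so the area is 7.5.
The number of boundary lattice points is Σ gcd(|Δx|,|Δy|) = gcd(5,2) + gcd(0,3) + gcd(5,1) = 1+3+1 = 5.
Pick's theorem gives I = A − B/2 + 1 = 7.5 − 5/2 + 1 = 6, so the closed region contains I + B = 6 + 5 = 11 lattice points.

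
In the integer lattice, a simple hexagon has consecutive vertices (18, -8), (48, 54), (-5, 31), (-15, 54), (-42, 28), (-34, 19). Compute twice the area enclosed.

The shoelace formula gives twice the area as |[18·54 − 48·(-8)] + [48·31 − (-5)·54] + [(-5)·54 − (-15)·31] + [(-15)·28 − (-42)·54] + [(-42)·19 − (-34)·28] + [(-34)·(-8) − 18·19]| = 5241, so the area is 5241/2.

5241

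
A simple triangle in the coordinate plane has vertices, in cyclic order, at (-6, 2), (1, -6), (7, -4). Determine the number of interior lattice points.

Using the shoelace formula, 2A = |((-6)·(-6) − 1·2) + (1·(-4) − 7·(-6)) + (7·2 − (-6)·(-4))| = 62, so the area is 31.
The number of boundary lattice points is Σ gcd(|Δx|,|Δy|) = gcd(7,8) + gcd(6,2) + gcd(13,6) = 1+2+1 = 4.
By Pick's theorem A = I + B/2 − 1, so I = 31 − 4/2 + 1 = 30.

30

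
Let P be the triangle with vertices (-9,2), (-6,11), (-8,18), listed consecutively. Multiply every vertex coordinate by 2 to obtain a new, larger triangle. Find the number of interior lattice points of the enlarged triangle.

74

The shoelace formula gives twice the area as |((-9)·11 − (-6)·2) + ((-6)·18 − (-8)·11) + ((-8)·2 − (-9)·18)| = 39, so the area is 19.5.
The number of boundary lattice points is Σ gcd(|Δx|,|Δy|) = gcd(3,9) + gcd(2,7) + gcd(1,16) = 3+1+1 = 5.
Scaling by 2 multiplies the area by 2² = 4 (so the new area is 78) and multiplies the boundary lattice-point count by 2, giving 10.
By Pick's theorem, the interior count of the dilated polygon is 78 − 10/2 + 1 = 74.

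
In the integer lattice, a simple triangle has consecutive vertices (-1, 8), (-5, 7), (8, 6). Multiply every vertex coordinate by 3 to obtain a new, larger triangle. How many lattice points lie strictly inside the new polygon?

73

By the shoelace formula, twice the signed area is |[(-1)·7 − (-5)·8] + [(-5)·6 − 8·7] + [8·8 − (-1)·6]| = 17, so the area is 17/2.
Along each edge there are gcd(|Δx|,|Δy|)+1 lattice points, so counting each shared vertex once the boundary has gcd(4,1) + gcd(13,1) + gcd(9,2) = 1+1+1 = 3.
Scaling by 3 multiplies the area by 3² = 9 (so the new area is 153/2) and multiplies the boundary lattice-point count by 3, giving 9.
By Pick's theorem, the interior count of the dilated polygon is 153/2 − 9/2 + 1 = 73.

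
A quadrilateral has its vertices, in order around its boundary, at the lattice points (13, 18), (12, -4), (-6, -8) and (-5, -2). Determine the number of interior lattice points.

238

By the shoelace formula, twice the signed area is |(13·(-4) − 12·18) + (12·(-8) − (-6)·(-4)) + ((-6)·(-2) − (-5)·(-8)) + ((-5)·18 − 13·(-2))| = 480, so the area is 240.
Summing gcd(|Δx|,|Δy|) over the edges gives the boundary count: gcd(1,22) + gcd(18,4) + gcd(1,6) + gcd(18,20) = 1+2+1+2 = 6.
Pick's theorem gives I = A − B/2 + 1 = 240 − 6/2 + 1 = 238.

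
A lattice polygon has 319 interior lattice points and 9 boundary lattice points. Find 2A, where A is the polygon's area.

By Pick's theorem, A = I + B/2 − 1 = 319 + 9/2 − 1 = 645/2.
Hence 2A = 645.

645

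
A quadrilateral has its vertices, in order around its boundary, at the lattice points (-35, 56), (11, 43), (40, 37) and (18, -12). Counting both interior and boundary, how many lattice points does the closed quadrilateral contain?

1999

Using the shoelace formula, 2A = |((-35)·43 − 11·56) + (11·37 − 40·43) + (40·(-12) − 18·37) + (18·56 − (-35)·(-12))| = 3992, so the area is 1996.
Along each edge there are gcd(|Δx|,|Δy|)+1 lattice points, so counting each shared vertex once the boundary has gcd(46,13) + gcd(29,6) + gcd(22,49) + gcd(53,68) = 1+1+1+1 = 4.
Pick's theorem gives I = A − B/2 + 1 = 1996 − 4/2 + 1 = 1995, so the closed region contains I + B = 1995 + 4 = 1999 lattice points.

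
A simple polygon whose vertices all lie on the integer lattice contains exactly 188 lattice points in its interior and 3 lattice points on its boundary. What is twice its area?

377

Pick's theorem states A = I + B/2 − 1, so A = 188 + 3/2 − 1 = 377/2.
Hence 2A = 377.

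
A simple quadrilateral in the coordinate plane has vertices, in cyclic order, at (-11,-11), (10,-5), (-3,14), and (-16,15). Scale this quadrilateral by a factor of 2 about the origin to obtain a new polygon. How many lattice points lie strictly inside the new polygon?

1615

By the shoelace formula, twice the signed area is |[(-11)·(-5) − 10·(-11)] + [10·14 − (-3)·(-5)] + [(-3)·15 − (-16)·14] + [(-16)·(-11) − (-11)·15]| = 810, so the area is 405.
Summing gcd(|Δx|,|Δy|) over the edges gives the boundary count: gcd(21,6) + gcd(13,19) + gcd(13,1) + gcd(5,26) = 3+1+1+1 = 6.
Scaling by 2 multiplies the area by 2² = 4 (so the new area is 1620) and multiplies the boundary lattice-point count by 2, giving 12.
By Pick's theorem, the interior count of the dilated polygon is 1620 − 12/2 + 1 = 1615.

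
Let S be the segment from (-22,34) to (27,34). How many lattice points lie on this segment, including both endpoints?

50

The number of lattice points on a segment between lattice points is gcd(|Δx|,|Δy|) + 1 = gcd(49,0) + 1 = 49 + 1 = 50.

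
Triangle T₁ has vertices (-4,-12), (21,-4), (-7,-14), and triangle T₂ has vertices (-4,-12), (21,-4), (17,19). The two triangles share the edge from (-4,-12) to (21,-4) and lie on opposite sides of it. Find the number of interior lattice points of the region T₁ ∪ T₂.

315

The union is the simple quadrilateral with vertices (-4,-12), (-7,-14), (21,-4), (17,19) in order.
By the shoelace formula, twice the signed area is |((-4)·(-14) − (-7)·(-12)) + ((-7)·(-4) − 21·(-14)) + (21·19 − 17·(-4)) + (17·(-12) − (-4)·19)| = 633, so the area is 633/2.
The number of boundary lattice points is Σ gcd(|Δx|,|Δy|) = gcd(3,2) + gcd(28,10) + gcd(4,23) + gcd(21,31) = 1+2+1+1 = 5.
By Pick's theorem I = A − B/2 + 1 = 633/2 − 5/2 + 1 = 315.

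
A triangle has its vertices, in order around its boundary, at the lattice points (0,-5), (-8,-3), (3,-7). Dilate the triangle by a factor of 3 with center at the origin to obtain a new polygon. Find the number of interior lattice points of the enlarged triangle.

The shoelace formula gives twice the area as |[0·(-3) − (-8)·(-5)] + [(-8)·(-7) − 3·(-3)] + [3·(-5) − 0·(-7)]| = 10, so the area is 5.
Summing gcd(|Δx|,|Δy|) over the edges gives the boundary count: gcd(8,2) + gcd(11,4) + gcd(3,2) = 2+1+1 = 4.
Scaling by 3 multiplies the area by 3² = 9 (so the new area is 45) and multiplies the boundary lattice-point count by 3, giving 12.
By Pick's theorem, the interior count of the dilated polygon is 45 − 12/2 + 1 = 40.

40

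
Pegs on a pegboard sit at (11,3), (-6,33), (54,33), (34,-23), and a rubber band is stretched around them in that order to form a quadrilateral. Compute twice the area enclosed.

3608

The shoelace formula gives twice the area as |[11·33 − (-6)·3] + [(-6)·33 − 54·33] + [54·(-23) − 34·33] + [34·3 − 11·(-23)]| = 3608, so the area is 1804.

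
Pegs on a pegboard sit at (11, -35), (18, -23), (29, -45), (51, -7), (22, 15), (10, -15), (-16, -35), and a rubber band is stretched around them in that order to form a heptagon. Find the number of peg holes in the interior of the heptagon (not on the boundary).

The shoelace formula gives twice the area as |(11·(-23) − 18·(-35)) + (18·(-45) − 29·(-23)) + (29·(-7) − 51·(-45)) + (51·15 − 22·(-7)) + (22·(-15) − 10·15) + (10·(-35) − (-16)·(-15)) + ((-16)·(-35) − 11·(-35))| = 3120, so the area is 1560.
Summing gcd(|Δx|,|Δy|) over the edges gives the boundary count: gcd(7,12) + gcd(11,22) + gcd(22,38) + gcd(29,22) + gcd(12,30) + gcd(26,20) + gcd(27,0) = 1+11+2+1+6+2+27 = 50.
By Pick's theorem A = I + B/2 − 1, so I = 1560 − 50/2 + 1 = 1536.

1536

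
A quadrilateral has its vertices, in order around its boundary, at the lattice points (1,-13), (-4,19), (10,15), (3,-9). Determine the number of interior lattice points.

222

By the shoelace formula, twice the signed area is |(1·19 − (-4)·(-13)) + ((-4)·15 − 10·19) + (10·(-9) − 3·15) + (3·(-13) − 1·(-9))| = 448, so the area is 224.
The number of boundary lattice points is Σ gcd(|Δx|,|Δy|) = gcd(5,32) + gcd(14,4) + gcd(7,24) + gcd(2,4) = 1+2+1+2 = 6.
Pick's theorem gives I = A − B/2 + 1 = 224 − 6/2 + 1 = 222.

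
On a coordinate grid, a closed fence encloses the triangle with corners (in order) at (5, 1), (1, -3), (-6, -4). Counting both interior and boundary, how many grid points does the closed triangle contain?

16

By the shoelace formula, twice the signed area is |(5·(-3) − 1·1) + (1·(-4) − (-6)·(-3)) + ((-6)·1 − 5·(-4))| = 24, so the area is 12.
The number of boundary lattice points is Σ gcd(|Δx|,|Δy|) = gcd(4,4) + gcd(7,1) + gcd(11,5) = 4+1+1 = 6.
Pick's theorem gives I = A − B/2 + 1 = 12 − 6/2 + 1 = 10, so the closed region contains I + B = 10 + 6 = 16 lattice points.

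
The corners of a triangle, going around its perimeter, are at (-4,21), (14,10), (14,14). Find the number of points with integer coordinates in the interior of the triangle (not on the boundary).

By the shoelace formula, twice the signed area is |[(-4)·10 − 14·21] + [14·14 − 14·10] + [14·21 − (-4)·14]| = 72, so the area is 36.
Summing gcd(|Δx|,|Δy|) over the edges gives the boundary count: gcd(18,11) + gcd(0,4) + gcd(18,7) = 1+4+1 = 6.
By Pick's theorem A = I + B/2 − 1, so I = 36 − 6/2 + 1 = 34.

34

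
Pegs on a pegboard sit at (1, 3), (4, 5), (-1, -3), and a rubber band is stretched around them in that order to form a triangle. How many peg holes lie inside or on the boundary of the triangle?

10

By the shoelace formula, twice the signed area is |(1·5 − 4·3) + (4·(-3) − (-1)·5) + ((-1)·3 − 1·(-3))| = 14, so the area is 7.
Summing gcd(|Δx|,|Δy|) over the edges gives the boundary count: gcd(3,2) + gcd(5,8) + gcd(2,6) = 1+1+2 = 4.
Pick's theorem gives I = A − B/2 + 1 = 7 − 4/2 + 1 = 6, so the closed region contains I + B = 6 + 4 = 10 lattice points.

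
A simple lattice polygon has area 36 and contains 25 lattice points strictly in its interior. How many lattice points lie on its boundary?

24

Pick's theorem gives A = I + B/2 − 1, so B = 2(A − I + 1) = 2(36 − 25 + 1) = 24.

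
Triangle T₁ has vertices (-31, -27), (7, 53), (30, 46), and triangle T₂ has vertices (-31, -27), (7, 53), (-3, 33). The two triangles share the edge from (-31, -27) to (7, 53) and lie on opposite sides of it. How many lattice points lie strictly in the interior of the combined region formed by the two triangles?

1066

The union is the simple quadrilateral with vertices (-31, -27), (30, 46), (7, 53), (-3, 33) in order.
Using the shoelace formula, 2A = |((-31)·46 − 30·(-27)) + (30·53 − 7·46) + (7·33 − (-3)·53) + ((-3)·(-27) − (-31)·33)| = 2146, so the area is 1073.
Along each edge there are gcd(|Δx|,|Δy|)+1 lattice points, so counting each shared vertex once the boundary has gcd(61,73) + gcd(23,7) + gcd(10,20) + gcd(28,60) = 1+1+10+4 = 16.
By Pick's theorem I = A − B/2 + 1 = 1073 − 16/2 + 1 = 1066.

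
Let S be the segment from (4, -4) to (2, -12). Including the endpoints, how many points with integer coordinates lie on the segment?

The number of lattice points on a segment between lattice points is gcd(|Δx|,|Δy|) + 1 = gcd(2,8) + 1 = 2 + 1 = 3.

3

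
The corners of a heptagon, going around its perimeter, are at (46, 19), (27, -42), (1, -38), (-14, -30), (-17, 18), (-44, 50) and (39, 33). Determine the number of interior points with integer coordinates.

By the shoelace formula, twice the signed area is |[46·(-42) − 27·19] + [27·(-38) − 1·(-42)] + [1·(-30) − (-14)·(-38)] + [(-14)·18 − (-17)·(-30)] + [(-17)·50 − (-44)·18] + [(-44)·33 − 39·50] + [39·19 − 46·33]| = 8990, so the area is 4495.
Along each edge there are gcd(|Δx|,|Δy|)+1 lattice points, so counting each shared vertex once the boundary has gcd(19,61) + gcd(26,4) + gcd(15,8) + gcd(3,48) + gcd(27,32) + gcd(83,17) + gcd(7,14) = 1+2+1+3+1+1+7 = 16.
By Pick's theorem A = I + B/2 − 1, so I = 4495 − 16/2 + 1 = 4488.

4488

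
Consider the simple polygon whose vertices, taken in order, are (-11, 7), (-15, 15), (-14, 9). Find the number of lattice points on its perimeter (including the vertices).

Summing gcd(|Δx|,|Δy|) over the edges gives the boundary count: gcd(4,8) + gcd(1,6) + gcd(3,2) = 4+1+1 = 6.

6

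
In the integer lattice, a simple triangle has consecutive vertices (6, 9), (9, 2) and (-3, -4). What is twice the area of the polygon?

102

Using the shoelace formula, 2A = |[6·2 − 9·9] + [9·(-4) − (-3)·2] + [(-3)·9 − 6·(-4)]| = 102, so the area is 51.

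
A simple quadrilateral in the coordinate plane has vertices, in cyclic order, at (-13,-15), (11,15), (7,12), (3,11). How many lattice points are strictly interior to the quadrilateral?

64

By the shoelace formula, twice the signed area is |[(-13)·15 − 11·(-15)] + [11·12 − 7·15] + [7·11 − 3·12] + [3·(-15) − (-13)·11]| = 136, so the area is 68.
The number of boundary lattice points is Σ gcd(|Δx|,|Δy|) = gcd(24,30) + gcd(4,3) + gcd(4,1) + gcd(16,26) = 6+1+1+2 = 10.
By Pick's theorem A = I + B/2 − 1, so I = 68 − 10/2 + 1 = 64.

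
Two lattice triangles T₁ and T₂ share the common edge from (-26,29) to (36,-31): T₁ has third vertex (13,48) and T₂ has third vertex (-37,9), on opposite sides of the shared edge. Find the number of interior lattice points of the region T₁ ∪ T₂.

2708

The union is the simple quadrilateral with vertices (-26,29), (13,48), (36,-31), (-37,9) in order.
Using the shoelace formula, 2A = |((-26)·48 − 13·29) + (13·(-31) − 36·48) + (36·9 − (-37)·(-31)) + ((-37)·29 − (-26)·9)| = 5418, so the area is 2709.
Summing gcd(|Δx|,|Δy|) over the edges gives the boundary count: gcd(39,19) + gcd(23,79) + gcd(73,40) + gcd(11,20) = 1+1+1+1 = 4.
By Pick's theorem I = A − B/2 + 1 = 2709 − 4/2 + 1 = 2708.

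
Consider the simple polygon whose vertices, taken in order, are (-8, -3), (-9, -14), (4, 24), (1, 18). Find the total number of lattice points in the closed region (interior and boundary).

62

By the shoelace formula, twice the signed area is |[(-8)·(-14) − (-9)·(-3)] + [(-9)·24 − 4·(-14)] + [4·18 − 1·24] + [1·(-3) − (-8)·18]| = 114, so the area is 57.
Summing gcd(|Δx|,|Δy|) over the edges gives the boundary count: gcd(1,11) + gcd(13,38) + gcd(3,6) + gcd(9,21) = 1+1+3+3 = 8.
Pick's theorem gives I = A − B/2 + 1 = 57 − 8/2 + 1 = 54, so the closed region contains I + B = 54 + 8 = 62 lattice points.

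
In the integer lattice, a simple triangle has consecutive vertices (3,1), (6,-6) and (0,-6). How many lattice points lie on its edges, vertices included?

8

Along each edge there are gcd(|Δx|,|Δy|)+1 lattice points, so counting each shared vertex once the boundary has gcd(3,7) + gcd(6,0) + gcd(3,7) = 1+6+1 = 8.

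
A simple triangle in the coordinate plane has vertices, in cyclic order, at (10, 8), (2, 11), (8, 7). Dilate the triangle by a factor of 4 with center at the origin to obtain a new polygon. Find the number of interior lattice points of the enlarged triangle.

105

The shoelace formula gives twice the area as |(10·11 − 2·8) + (2·7 − 8·11) + (8·8 − 10·7)| = 14, so the area is 7.
Summing gcd(|Δx|,|Δy|) over the edges gives the boundary count: gcd(8,3) + gcd(6,4) + gcd(2,1) = 1+2+1 = 4.
Scaling by 4 multiplies the area by 4² = 16 (so the new area is 112) and multiplies the boundary lattice-point count by 4, giving 16.
By Pick's theorem, the interior count of the dilated polygon is 112 − 16/2 + 1 = 105.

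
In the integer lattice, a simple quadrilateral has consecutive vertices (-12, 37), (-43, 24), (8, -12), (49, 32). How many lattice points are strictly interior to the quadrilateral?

2332

Using the shoelace formula, 2A = |((-12)·24 − (-43)·37) + ((-43)·(-12) − 8·24) + (8·32 − 49·(-12)) + (49·37 − (-12)·32)| = 4668, so the area is 2334.
Along each edge there are gcd(|Δx|,|Δy|)+1 lattice points, so counting each shared vertex once the boundary has gcd(31,13) + gcd(51,36) + gcd(41,44) + gcd(61,5) = 1+3+1+1 = 6.
Pick's theorem gives I = A − B/2 + 1 = 2334 − 6/2 + 1 = 2332.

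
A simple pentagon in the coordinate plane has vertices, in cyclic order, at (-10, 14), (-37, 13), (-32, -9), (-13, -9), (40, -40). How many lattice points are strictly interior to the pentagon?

1163

By the shoelace formula, twice the signed area is |((-10)·13 − (-37)·14) + ((-37)·(-9) − (-32)·13) + ((-32)·(-9) − (-13)·(-9)) + ((-13)·(-40) − 40·(-9)) + (40·14 − (-10)·(-40))| = 2348, so the area is 1174.
Summing gcd(|Δx|,|Δy|) over the edges gives the boundary count: gcd(27,1) + gcd(5,22) + gcd(19,0) + gcd(53,31) + gcd(50,54) = 1+1+19+1+2 = 24.
Pick's theorem gives I = A − B/2 + 1 = 1174 − 24/2 + 1 = 1163.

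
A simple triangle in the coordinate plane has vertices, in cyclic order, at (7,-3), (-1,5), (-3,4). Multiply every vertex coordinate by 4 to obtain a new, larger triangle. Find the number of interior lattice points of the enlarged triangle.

The shoelace formula gives twice the area as |(7·5 − (-1)·(-3)) + ((-1)·4 − (-3)·5) + ((-3)·(-3) − 7·4)| = 24, so the area is 12.
The number of boundary lattice points is Σ gcd(|Δx|,|Δy|) = gcd(8,8) + gcd(2,1) + gcd(10,7) = 8+1+1 = 10.
Scaling by 4 multiplies the area by 4² = 16 (so the new area is 192) and multiplies the boundary lattice-point count by 4, giving 40.
By Pick's theorem, the interior count of the dilated polygon is 192 − 40/2 + 1 = 173.

173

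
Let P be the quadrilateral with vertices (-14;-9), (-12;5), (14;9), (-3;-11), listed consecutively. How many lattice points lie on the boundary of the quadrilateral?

6

Summing gcd(|Δx|,|Δy|) over the edges gives the boundary count: gcd(2,14) + gcd(26,4) + gcd(17,20) + gcd(11,2) = 2+2+1+1 = 6.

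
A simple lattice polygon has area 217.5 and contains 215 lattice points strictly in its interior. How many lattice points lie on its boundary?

7

Pick's theorem gives A = I + B/2 − 1, so B = 2(A − I + 1) = 2(217.5 − 215 + 1) = 7.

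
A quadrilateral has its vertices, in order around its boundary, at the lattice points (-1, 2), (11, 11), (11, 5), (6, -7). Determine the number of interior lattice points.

96

Using the shoelace formula, 2A = |[(-1)·11 − 11·2] + [11·5 − 11·11] + [11·(-7) − 6·5] + [6·2 − (-1)·(-7)]| = 201, so the area is 201/2.
Summing gcd(|Δx|,|Δy|) over the edges gives the boundary count: gcd(12,9) + gcd(0,6) + gcd(5,12) + gcd(7,9) = 3+6+1+1 = 11.
Pick's theorem gives I = A − B/2 + 1 = 201/2 − 11/2 + 1 = 96.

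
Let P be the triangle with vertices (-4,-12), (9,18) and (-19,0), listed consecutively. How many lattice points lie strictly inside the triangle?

301

By the shoelace formula, twice the signed area is |((-4)·18 − 9·(-12)) + (9·0 − (-19)·18) + ((-19)·(-12) − (-4)·0)| = 606, so the area is 303.
Summing gcd(|Δx|,|Δy|) over the edges gives the boundary count: gcd(13,30) + gcd(28,18) + gcd(15,12) = 1+2+3 = 6.
By Pick's theorem A = I + B/2 − 1, so I = 303 − 6/2 + 1 = 301.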